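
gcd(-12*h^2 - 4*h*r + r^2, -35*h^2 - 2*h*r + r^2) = 1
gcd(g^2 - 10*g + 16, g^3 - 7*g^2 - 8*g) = g - 8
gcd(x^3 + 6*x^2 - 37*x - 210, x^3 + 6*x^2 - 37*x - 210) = x^3 + 6*x^2 - 37*x - 210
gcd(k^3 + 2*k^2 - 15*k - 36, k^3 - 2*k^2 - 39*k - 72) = k^2 + 6*k + 9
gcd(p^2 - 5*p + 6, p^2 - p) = 1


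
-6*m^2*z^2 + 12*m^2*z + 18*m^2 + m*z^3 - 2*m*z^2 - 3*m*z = (-6*m + z)*(z - 3)*(m*z + m)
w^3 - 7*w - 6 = (w - 3)*(w + 1)*(w + 2)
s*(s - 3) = s^2 - 3*s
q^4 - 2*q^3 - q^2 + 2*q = q*(q - 2)*(q - 1)*(q + 1)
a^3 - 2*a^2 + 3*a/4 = a*(a - 3/2)*(a - 1/2)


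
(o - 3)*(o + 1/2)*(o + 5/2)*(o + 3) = o^4 + 3*o^3 - 31*o^2/4 - 27*o - 45/4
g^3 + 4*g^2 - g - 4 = (g - 1)*(g + 1)*(g + 4)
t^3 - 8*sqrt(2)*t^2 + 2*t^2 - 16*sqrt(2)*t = t*(t + 2)*(t - 8*sqrt(2))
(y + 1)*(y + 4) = y^2 + 5*y + 4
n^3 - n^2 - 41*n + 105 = (n - 5)*(n - 3)*(n + 7)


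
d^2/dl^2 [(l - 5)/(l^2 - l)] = 2*(3*l*(2 - l)*(l - 1) + (l - 5)*(2*l - 1)^2)/(l^3*(l - 1)^3)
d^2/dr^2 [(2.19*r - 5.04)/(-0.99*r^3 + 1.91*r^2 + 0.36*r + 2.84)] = (-12.878514*r^5 + 84.122874*r^4 - 170.021886*r^3 + 25.65216*r^2 + 177.092424*r - 48.893472)/(0.970299*r^9 - 5.615973*r^8 + 9.776349*r^7 - 11.233979*r^6 + 28.6659*r^5 - 25.751364*r^4 + 12.191472*r^3 - 47.32008*r^2 - 8.710848*r - 22.906304)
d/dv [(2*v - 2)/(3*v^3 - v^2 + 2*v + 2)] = 4*(-3*v^3 + 5*v^2 - v + 2)/(9*v^6 - 6*v^5 + 13*v^4 + 8*v^3 + 8*v + 4)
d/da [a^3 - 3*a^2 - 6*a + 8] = 3*a^2 - 6*a - 6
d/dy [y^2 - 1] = 2*y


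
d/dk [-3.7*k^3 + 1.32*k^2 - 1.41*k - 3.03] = -11.1*k^2 + 2.64*k - 1.41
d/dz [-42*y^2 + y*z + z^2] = y + 2*z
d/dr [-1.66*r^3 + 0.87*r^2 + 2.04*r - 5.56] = -4.98*r^2 + 1.74*r + 2.04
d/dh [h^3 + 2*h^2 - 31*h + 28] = 3*h^2 + 4*h - 31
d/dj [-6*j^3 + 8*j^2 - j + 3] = -18*j^2 + 16*j - 1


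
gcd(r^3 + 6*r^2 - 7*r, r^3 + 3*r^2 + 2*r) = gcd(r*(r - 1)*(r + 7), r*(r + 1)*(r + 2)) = r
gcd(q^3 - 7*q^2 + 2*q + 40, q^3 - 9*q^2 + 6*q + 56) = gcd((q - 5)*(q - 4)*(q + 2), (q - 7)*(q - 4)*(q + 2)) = q^2 - 2*q - 8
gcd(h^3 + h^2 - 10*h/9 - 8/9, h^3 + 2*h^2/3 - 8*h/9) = h + 4/3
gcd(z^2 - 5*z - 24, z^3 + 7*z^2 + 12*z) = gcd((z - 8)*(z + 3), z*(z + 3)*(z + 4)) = z + 3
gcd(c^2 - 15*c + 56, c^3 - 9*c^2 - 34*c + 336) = c^2 - 15*c + 56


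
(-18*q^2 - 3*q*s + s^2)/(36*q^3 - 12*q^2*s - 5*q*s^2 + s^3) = -1/(2*q - s)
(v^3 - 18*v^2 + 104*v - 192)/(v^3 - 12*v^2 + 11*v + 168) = (v^2 - 10*v + 24)/(v^2 - 4*v - 21)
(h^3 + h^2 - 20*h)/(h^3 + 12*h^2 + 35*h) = (h - 4)/(h + 7)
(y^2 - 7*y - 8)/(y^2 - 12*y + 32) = (y + 1)/(y - 4)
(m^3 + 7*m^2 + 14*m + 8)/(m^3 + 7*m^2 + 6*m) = (m^2 + 6*m + 8)/(m*(m + 6))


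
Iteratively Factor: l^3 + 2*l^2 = (l + 2)*(l^2) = l*(l + 2)*(l)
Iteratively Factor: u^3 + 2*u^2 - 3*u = (u + 3)*(u^2 - u) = (u - 1)*(u + 3)*(u)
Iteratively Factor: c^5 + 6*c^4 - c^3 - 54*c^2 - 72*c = (c)*(c^4 + 6*c^3 - c^2 - 54*c - 72) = c*(c - 3)*(c^3 + 9*c^2 + 26*c + 24) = c*(c - 3)*(c + 2)*(c^2 + 7*c + 12) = c*(c - 3)*(c + 2)*(c + 3)*(c + 4)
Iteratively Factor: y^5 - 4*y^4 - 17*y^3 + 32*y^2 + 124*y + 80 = (y - 5)*(y^4 + y^3 - 12*y^2 - 28*y - 16) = (y - 5)*(y + 2)*(y^3 - y^2 - 10*y - 8) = (y - 5)*(y - 4)*(y + 2)*(y^2 + 3*y + 2) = (y - 5)*(y - 4)*(y + 1)*(y + 2)*(y + 2)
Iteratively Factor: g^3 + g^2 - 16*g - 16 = (g + 1)*(g^2 - 16) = (g + 1)*(g + 4)*(g - 4)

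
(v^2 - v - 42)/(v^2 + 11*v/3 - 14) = 3*(v - 7)/(3*v - 7)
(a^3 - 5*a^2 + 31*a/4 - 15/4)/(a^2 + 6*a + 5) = (4*a^3 - 20*a^2 + 31*a - 15)/(4*(a^2 + 6*a + 5))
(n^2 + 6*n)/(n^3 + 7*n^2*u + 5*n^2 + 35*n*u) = (n + 6)/(n^2 + 7*n*u + 5*n + 35*u)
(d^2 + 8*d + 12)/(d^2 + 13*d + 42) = (d + 2)/(d + 7)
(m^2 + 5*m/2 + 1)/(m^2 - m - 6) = (m + 1/2)/(m - 3)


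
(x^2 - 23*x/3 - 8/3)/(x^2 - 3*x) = (3*x^2 - 23*x - 8)/(3*x*(x - 3))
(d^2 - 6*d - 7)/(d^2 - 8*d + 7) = (d + 1)/(d - 1)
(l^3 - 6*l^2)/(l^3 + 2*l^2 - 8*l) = l*(l - 6)/(l^2 + 2*l - 8)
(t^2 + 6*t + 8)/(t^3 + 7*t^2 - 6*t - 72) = (t + 2)/(t^2 + 3*t - 18)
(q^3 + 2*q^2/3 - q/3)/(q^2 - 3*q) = (3*q^2 + 2*q - 1)/(3*(q - 3))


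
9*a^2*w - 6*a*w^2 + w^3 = w*(-3*a + w)^2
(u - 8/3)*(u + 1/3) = u^2 - 7*u/3 - 8/9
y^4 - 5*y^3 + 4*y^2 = y^2*(y - 4)*(y - 1)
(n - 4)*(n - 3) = n^2 - 7*n + 12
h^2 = h^2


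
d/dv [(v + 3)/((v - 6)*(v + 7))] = (-v^2 - 6*v - 45)/(v^4 + 2*v^3 - 83*v^2 - 84*v + 1764)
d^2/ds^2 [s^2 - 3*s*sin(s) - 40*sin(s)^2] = 3*s*sin(s) + 160*sin(s)^2 - 6*cos(s) - 78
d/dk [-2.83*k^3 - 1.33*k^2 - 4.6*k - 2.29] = -8.49*k^2 - 2.66*k - 4.6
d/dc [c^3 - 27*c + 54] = 3*c^2 - 27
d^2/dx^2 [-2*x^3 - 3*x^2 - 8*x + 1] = -12*x - 6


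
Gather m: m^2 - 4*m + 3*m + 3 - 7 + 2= m^2 - m - 2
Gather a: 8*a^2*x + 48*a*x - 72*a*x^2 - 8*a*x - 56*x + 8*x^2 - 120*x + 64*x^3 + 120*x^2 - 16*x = 8*a^2*x + a*(-72*x^2 + 40*x) + 64*x^3 + 128*x^2 - 192*x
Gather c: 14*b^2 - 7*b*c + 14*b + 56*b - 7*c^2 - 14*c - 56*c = 14*b^2 + 70*b - 7*c^2 + c*(-7*b - 70)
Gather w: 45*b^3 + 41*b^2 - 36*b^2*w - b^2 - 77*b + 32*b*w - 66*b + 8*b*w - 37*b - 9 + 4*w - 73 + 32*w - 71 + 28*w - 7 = 45*b^3 + 40*b^2 - 180*b + w*(-36*b^2 + 40*b + 64) - 160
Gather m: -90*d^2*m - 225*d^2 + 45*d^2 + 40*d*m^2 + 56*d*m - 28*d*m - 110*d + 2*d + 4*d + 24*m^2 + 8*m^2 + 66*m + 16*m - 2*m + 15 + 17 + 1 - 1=-180*d^2 - 104*d + m^2*(40*d + 32) + m*(-90*d^2 + 28*d + 80) + 32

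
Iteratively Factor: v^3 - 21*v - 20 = (v + 4)*(v^2 - 4*v - 5) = (v - 5)*(v + 4)*(v + 1)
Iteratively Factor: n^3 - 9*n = (n)*(n^2 - 9) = n*(n - 3)*(n + 3)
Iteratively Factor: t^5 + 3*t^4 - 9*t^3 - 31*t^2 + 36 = (t - 1)*(t^4 + 4*t^3 - 5*t^2 - 36*t - 36) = (t - 1)*(t + 3)*(t^3 + t^2 - 8*t - 12) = (t - 1)*(t + 2)*(t + 3)*(t^2 - t - 6) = (t - 1)*(t + 2)^2*(t + 3)*(t - 3)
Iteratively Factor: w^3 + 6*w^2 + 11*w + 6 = (w + 1)*(w^2 + 5*w + 6) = (w + 1)*(w + 2)*(w + 3)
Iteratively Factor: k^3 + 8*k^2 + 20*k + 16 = (k + 2)*(k^2 + 6*k + 8) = (k + 2)*(k + 4)*(k + 2)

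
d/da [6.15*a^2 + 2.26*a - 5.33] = 12.3*a + 2.26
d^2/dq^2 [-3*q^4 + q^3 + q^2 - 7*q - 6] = -36*q^2 + 6*q + 2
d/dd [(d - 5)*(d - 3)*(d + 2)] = 3*d^2 - 12*d - 1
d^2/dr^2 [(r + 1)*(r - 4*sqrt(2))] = 2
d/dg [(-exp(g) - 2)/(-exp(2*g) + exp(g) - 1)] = (-(exp(g) + 2)*(2*exp(g) - 1) + exp(2*g) - exp(g) + 1)*exp(g)/(exp(2*g) - exp(g) + 1)^2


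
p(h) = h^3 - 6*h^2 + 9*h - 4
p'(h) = 3*h^2 - 12*h + 9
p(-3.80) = -179.71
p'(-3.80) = 97.92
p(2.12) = -2.36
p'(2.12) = -2.96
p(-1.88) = -48.77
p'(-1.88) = 42.16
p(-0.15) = -5.49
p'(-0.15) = 10.87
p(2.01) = -2.03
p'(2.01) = -3.00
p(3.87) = -1.07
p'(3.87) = 7.49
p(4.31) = 3.40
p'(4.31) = 13.01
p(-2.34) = -70.73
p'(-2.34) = 53.51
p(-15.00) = -4864.00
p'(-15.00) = 864.00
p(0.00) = -4.00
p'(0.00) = 9.00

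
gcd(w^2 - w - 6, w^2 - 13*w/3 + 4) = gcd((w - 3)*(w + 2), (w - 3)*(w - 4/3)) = w - 3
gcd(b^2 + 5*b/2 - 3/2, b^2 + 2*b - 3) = b + 3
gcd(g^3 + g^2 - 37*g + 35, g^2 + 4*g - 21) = g + 7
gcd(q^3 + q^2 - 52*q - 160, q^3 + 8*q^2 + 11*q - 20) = q^2 + 9*q + 20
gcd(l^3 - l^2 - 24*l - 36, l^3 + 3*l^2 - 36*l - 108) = l^2 - 3*l - 18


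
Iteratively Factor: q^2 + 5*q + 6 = (q + 2)*(q + 3)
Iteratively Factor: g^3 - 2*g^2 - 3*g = (g)*(g^2 - 2*g - 3) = g*(g + 1)*(g - 3)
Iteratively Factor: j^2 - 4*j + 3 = (j - 3)*(j - 1)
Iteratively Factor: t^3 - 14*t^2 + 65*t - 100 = (t - 5)*(t^2 - 9*t + 20) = (t - 5)*(t - 4)*(t - 5)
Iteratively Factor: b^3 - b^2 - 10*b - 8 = (b - 4)*(b^2 + 3*b + 2) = (b - 4)*(b + 1)*(b + 2)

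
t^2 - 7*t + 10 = (t - 5)*(t - 2)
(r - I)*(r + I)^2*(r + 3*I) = r^4 + 4*I*r^3 - 2*r^2 + 4*I*r - 3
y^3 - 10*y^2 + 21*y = y*(y - 7)*(y - 3)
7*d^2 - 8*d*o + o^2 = (-7*d + o)*(-d + o)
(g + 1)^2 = g^2 + 2*g + 1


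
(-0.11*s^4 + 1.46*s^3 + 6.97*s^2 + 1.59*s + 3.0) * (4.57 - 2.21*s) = 0.2431*s^5 - 3.7293*s^4 - 8.7315*s^3 + 28.339*s^2 + 0.636300000000001*s + 13.71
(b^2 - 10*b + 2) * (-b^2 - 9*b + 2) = -b^4 + b^3 + 90*b^2 - 38*b + 4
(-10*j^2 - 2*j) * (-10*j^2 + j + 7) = 100*j^4 + 10*j^3 - 72*j^2 - 14*j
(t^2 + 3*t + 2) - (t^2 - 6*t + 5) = 9*t - 3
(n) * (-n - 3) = -n^2 - 3*n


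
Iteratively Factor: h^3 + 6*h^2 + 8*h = (h + 2)*(h^2 + 4*h) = (h + 2)*(h + 4)*(h)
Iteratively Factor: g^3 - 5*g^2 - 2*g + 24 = (g - 4)*(g^2 - g - 6) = (g - 4)*(g - 3)*(g + 2)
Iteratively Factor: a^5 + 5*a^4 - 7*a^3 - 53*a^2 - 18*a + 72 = (a - 3)*(a^4 + 8*a^3 + 17*a^2 - 2*a - 24) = (a - 3)*(a - 1)*(a^3 + 9*a^2 + 26*a + 24) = (a - 3)*(a - 1)*(a + 3)*(a^2 + 6*a + 8) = (a - 3)*(a - 1)*(a + 2)*(a + 3)*(a + 4)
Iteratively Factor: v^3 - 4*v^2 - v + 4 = (v - 1)*(v^2 - 3*v - 4) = (v - 4)*(v - 1)*(v + 1)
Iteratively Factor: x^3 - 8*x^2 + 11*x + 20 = (x - 4)*(x^2 - 4*x - 5) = (x - 4)*(x + 1)*(x - 5)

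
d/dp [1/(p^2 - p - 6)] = (1 - 2*p)/(-p^2 + p + 6)^2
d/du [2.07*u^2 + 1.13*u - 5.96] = 4.14*u + 1.13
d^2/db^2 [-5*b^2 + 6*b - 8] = -10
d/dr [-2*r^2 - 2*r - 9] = -4*r - 2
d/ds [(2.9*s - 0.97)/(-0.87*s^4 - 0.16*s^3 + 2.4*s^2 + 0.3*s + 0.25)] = (7.569*s^4 - 2.4476*s^3 - 7.4256*s^2 + 4.656*s + 1.016)/(0.7569*s^8 + 0.2784*s^7 - 4.1504*s^6 - 1.29*s^5 + 5.229*s^4 + 1.36*s^3 + 1.29*s^2 + 0.15*s + 0.0625)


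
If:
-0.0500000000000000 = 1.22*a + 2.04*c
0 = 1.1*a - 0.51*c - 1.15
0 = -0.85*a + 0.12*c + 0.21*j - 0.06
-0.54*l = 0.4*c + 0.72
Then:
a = 0.81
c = -0.51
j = 3.85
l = -0.96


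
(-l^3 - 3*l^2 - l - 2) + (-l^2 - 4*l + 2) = -l^3 - 4*l^2 - 5*l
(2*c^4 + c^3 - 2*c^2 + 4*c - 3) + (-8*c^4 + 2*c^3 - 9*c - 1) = -6*c^4 + 3*c^3 - 2*c^2 - 5*c - 4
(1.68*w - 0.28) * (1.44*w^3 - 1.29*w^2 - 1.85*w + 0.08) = 2.4192*w^4 - 2.5704*w^3 - 2.7468*w^2 + 0.6524*w - 0.0224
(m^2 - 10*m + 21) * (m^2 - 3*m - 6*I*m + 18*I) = m^4 - 13*m^3 - 6*I*m^3 + 51*m^2 + 78*I*m^2 - 63*m - 306*I*m + 378*I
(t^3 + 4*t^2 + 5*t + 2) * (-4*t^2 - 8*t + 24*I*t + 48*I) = -4*t^5 - 24*t^4 + 24*I*t^4 - 52*t^3 + 144*I*t^3 - 48*t^2 + 312*I*t^2 - 16*t + 288*I*t + 96*I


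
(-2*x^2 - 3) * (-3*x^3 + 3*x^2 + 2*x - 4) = 6*x^5 - 6*x^4 + 5*x^3 - x^2 - 6*x + 12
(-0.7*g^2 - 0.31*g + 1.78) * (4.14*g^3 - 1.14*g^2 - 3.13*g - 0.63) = -2.898*g^5 - 0.4854*g^4 + 9.9136*g^3 - 0.6179*g^2 - 5.3761*g - 1.1214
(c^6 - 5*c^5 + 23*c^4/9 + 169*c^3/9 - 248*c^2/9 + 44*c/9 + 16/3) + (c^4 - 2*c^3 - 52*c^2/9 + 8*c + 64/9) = c^6 - 5*c^5 + 32*c^4/9 + 151*c^3/9 - 100*c^2/3 + 116*c/9 + 112/9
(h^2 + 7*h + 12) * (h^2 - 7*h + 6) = h^4 - 31*h^2 - 42*h + 72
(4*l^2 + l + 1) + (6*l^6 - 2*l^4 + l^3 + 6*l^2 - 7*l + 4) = 6*l^6 - 2*l^4 + l^3 + 10*l^2 - 6*l + 5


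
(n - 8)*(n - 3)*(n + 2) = n^3 - 9*n^2 + 2*n + 48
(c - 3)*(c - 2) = c^2 - 5*c + 6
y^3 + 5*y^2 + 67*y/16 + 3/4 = (y + 1/4)*(y + 3/4)*(y + 4)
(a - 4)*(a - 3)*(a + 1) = a^3 - 6*a^2 + 5*a + 12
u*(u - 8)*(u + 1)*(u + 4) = u^4 - 3*u^3 - 36*u^2 - 32*u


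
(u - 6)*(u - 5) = u^2 - 11*u + 30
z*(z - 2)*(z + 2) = z^3 - 4*z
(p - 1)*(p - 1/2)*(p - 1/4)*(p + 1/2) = p^4 - 5*p^3/4 + 5*p/16 - 1/16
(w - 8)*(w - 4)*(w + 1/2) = w^3 - 23*w^2/2 + 26*w + 16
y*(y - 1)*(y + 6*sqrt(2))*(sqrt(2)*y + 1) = sqrt(2)*y^4 - sqrt(2)*y^3 + 13*y^3 - 13*y^2 + 6*sqrt(2)*y^2 - 6*sqrt(2)*y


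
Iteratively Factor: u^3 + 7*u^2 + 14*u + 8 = (u + 4)*(u^2 + 3*u + 2) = (u + 2)*(u + 4)*(u + 1)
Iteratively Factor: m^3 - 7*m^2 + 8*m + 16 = (m - 4)*(m^2 - 3*m - 4) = (m - 4)*(m + 1)*(m - 4)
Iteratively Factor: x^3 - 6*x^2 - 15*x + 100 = (x - 5)*(x^2 - x - 20) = (x - 5)*(x + 4)*(x - 5)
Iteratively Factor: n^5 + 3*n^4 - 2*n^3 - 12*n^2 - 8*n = (n)*(n^4 + 3*n^3 - 2*n^2 - 12*n - 8) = n*(n - 2)*(n^3 + 5*n^2 + 8*n + 4) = n*(n - 2)*(n + 2)*(n^2 + 3*n + 2) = n*(n - 2)*(n + 2)^2*(n + 1)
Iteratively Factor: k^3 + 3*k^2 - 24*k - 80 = (k + 4)*(k^2 - k - 20) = (k + 4)^2*(k - 5)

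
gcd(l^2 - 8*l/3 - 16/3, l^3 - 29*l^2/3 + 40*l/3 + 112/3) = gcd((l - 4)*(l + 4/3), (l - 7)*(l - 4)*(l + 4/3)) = l^2 - 8*l/3 - 16/3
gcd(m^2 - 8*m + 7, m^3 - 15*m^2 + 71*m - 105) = m - 7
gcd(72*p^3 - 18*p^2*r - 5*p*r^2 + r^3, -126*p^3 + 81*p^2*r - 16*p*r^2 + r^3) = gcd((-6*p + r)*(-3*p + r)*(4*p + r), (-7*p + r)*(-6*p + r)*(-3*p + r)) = 18*p^2 - 9*p*r + r^2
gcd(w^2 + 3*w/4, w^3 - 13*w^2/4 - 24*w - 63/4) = w + 3/4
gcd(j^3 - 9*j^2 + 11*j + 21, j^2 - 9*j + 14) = j - 7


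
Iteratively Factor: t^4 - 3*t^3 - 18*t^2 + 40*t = (t)*(t^3 - 3*t^2 - 18*t + 40) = t*(t - 2)*(t^2 - t - 20) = t*(t - 2)*(t + 4)*(t - 5)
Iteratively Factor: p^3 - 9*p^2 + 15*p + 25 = (p - 5)*(p^2 - 4*p - 5) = (p - 5)*(p + 1)*(p - 5)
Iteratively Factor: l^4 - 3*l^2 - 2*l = (l)*(l^3 - 3*l - 2) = l*(l + 1)*(l^2 - l - 2) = l*(l - 2)*(l + 1)*(l + 1)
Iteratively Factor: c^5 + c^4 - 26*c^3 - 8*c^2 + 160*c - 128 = (c - 4)*(c^4 + 5*c^3 - 6*c^2 - 32*c + 32) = (c - 4)*(c + 4)*(c^3 + c^2 - 10*c + 8) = (c - 4)*(c - 2)*(c + 4)*(c^2 + 3*c - 4) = (c - 4)*(c - 2)*(c - 1)*(c + 4)*(c + 4)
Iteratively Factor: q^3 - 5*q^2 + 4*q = (q)*(q^2 - 5*q + 4) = q*(q - 1)*(q - 4)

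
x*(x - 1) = x^2 - x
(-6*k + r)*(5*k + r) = -30*k^2 - k*r + r^2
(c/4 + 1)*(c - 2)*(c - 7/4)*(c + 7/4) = c^4/4 + c^3/2 - 177*c^2/64 - 49*c/32 + 49/8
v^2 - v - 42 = (v - 7)*(v + 6)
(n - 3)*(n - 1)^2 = n^3 - 5*n^2 + 7*n - 3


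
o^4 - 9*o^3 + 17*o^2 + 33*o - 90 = (o - 5)*(o - 3)^2*(o + 2)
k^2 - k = k*(k - 1)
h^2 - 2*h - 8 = (h - 4)*(h + 2)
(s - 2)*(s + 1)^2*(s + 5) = s^4 + 5*s^3 - 3*s^2 - 17*s - 10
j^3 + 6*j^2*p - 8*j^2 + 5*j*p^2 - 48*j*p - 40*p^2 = (j - 8)*(j + p)*(j + 5*p)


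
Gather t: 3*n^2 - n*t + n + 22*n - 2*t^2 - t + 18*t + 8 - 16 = 3*n^2 + 23*n - 2*t^2 + t*(17 - n) - 8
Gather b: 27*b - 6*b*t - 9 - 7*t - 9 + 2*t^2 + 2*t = b*(27 - 6*t) + 2*t^2 - 5*t - 18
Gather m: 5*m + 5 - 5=5*m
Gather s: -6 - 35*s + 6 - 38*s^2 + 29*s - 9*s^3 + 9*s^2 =-9*s^3 - 29*s^2 - 6*s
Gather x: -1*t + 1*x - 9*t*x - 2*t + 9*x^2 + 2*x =-3*t + 9*x^2 + x*(3 - 9*t)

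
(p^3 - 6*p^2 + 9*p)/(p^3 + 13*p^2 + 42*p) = (p^2 - 6*p + 9)/(p^2 + 13*p + 42)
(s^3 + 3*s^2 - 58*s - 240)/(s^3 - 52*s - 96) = (s + 5)/(s + 2)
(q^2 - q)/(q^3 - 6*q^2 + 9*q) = (q - 1)/(q^2 - 6*q + 9)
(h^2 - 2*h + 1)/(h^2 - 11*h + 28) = (h^2 - 2*h + 1)/(h^2 - 11*h + 28)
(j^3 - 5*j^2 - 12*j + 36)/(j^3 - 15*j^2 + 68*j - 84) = (j + 3)/(j - 7)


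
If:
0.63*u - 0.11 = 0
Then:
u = 0.17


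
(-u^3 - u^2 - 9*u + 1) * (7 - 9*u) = 9*u^4 + 2*u^3 + 74*u^2 - 72*u + 7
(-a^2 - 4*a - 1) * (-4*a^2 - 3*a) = 4*a^4 + 19*a^3 + 16*a^2 + 3*a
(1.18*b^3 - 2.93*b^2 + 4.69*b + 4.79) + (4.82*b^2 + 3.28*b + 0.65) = 1.18*b^3 + 1.89*b^2 + 7.97*b + 5.44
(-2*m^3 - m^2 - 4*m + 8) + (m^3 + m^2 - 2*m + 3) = -m^3 - 6*m + 11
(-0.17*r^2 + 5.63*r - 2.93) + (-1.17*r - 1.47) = -0.17*r^2 + 4.46*r - 4.4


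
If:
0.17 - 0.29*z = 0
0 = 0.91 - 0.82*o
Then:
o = 1.11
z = 0.59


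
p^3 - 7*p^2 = p^2*(p - 7)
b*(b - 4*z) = b^2 - 4*b*z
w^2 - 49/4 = (w - 7/2)*(w + 7/2)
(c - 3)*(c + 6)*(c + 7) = c^3 + 10*c^2 + 3*c - 126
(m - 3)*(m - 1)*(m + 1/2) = m^3 - 7*m^2/2 + m + 3/2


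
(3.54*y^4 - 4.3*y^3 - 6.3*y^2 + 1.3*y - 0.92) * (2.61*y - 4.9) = 9.2394*y^5 - 28.569*y^4 + 4.627*y^3 + 34.263*y^2 - 8.7712*y + 4.508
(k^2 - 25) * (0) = 0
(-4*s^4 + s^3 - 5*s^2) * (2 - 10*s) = 40*s^5 - 18*s^4 + 52*s^3 - 10*s^2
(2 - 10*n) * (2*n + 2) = -20*n^2 - 16*n + 4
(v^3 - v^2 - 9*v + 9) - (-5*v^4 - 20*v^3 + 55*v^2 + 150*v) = 5*v^4 + 21*v^3 - 56*v^2 - 159*v + 9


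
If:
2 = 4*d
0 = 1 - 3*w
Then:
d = 1/2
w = 1/3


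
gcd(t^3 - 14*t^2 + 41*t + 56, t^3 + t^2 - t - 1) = t + 1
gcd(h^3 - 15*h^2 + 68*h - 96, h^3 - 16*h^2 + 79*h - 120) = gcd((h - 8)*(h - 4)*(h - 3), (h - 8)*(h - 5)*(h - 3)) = h^2 - 11*h + 24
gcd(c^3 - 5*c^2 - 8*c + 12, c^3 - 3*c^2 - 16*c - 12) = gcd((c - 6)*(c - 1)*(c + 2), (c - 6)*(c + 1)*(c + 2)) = c^2 - 4*c - 12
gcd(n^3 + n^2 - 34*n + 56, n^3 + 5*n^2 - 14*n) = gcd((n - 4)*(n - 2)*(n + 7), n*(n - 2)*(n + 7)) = n^2 + 5*n - 14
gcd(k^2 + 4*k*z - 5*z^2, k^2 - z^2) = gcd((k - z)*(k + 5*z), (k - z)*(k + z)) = -k + z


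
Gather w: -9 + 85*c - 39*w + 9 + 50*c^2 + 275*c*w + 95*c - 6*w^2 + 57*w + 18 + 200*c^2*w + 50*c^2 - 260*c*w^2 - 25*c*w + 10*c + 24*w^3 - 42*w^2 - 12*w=100*c^2 + 190*c + 24*w^3 + w^2*(-260*c - 48) + w*(200*c^2 + 250*c + 6) + 18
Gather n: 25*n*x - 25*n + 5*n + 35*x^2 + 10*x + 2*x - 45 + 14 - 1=n*(25*x - 20) + 35*x^2 + 12*x - 32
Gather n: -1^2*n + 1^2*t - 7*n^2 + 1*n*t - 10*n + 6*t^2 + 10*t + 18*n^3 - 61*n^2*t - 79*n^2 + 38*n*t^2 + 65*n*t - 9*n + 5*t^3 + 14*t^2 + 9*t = 18*n^3 + n^2*(-61*t - 86) + n*(38*t^2 + 66*t - 20) + 5*t^3 + 20*t^2 + 20*t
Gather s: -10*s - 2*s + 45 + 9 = 54 - 12*s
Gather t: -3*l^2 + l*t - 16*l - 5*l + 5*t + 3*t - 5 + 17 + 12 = -3*l^2 - 21*l + t*(l + 8) + 24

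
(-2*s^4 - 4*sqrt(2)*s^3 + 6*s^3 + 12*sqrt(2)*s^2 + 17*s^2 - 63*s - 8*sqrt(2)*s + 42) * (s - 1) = -2*s^5 - 4*sqrt(2)*s^4 + 8*s^4 + 11*s^3 + 16*sqrt(2)*s^3 - 80*s^2 - 20*sqrt(2)*s^2 + 8*sqrt(2)*s + 105*s - 42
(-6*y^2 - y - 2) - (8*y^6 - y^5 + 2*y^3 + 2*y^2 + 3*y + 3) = -8*y^6 + y^5 - 2*y^3 - 8*y^2 - 4*y - 5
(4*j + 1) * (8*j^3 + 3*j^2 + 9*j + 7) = 32*j^4 + 20*j^3 + 39*j^2 + 37*j + 7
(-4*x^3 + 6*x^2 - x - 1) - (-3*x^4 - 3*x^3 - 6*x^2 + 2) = 3*x^4 - x^3 + 12*x^2 - x - 3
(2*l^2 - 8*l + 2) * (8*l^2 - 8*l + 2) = 16*l^4 - 80*l^3 + 84*l^2 - 32*l + 4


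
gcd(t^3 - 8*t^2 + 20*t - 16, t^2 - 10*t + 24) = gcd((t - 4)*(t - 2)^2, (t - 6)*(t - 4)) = t - 4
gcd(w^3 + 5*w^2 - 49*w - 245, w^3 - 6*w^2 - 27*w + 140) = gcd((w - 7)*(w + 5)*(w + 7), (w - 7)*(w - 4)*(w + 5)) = w^2 - 2*w - 35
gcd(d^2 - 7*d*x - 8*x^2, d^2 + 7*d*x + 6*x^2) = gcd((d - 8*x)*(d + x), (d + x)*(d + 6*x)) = d + x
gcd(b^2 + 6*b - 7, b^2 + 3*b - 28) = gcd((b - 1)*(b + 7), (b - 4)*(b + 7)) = b + 7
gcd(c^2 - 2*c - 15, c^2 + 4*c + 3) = c + 3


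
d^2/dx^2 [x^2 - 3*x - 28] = 2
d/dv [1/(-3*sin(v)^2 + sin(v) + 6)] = (6*sin(v) - 1)*cos(v)/(-3*sin(v)^2 + sin(v) + 6)^2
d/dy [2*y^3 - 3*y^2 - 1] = 6*y*(y - 1)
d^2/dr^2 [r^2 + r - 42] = 2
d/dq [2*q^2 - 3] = 4*q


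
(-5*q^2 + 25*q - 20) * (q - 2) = -5*q^3 + 35*q^2 - 70*q + 40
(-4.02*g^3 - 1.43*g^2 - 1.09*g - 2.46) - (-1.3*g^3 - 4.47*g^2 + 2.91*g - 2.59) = -2.72*g^3 + 3.04*g^2 - 4.0*g + 0.13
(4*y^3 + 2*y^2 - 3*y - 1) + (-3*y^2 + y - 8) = 4*y^3 - y^2 - 2*y - 9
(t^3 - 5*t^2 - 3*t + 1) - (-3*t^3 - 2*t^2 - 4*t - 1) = 4*t^3 - 3*t^2 + t + 2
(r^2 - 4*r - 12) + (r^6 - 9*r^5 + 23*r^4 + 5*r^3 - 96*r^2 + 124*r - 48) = r^6 - 9*r^5 + 23*r^4 + 5*r^3 - 95*r^2 + 120*r - 60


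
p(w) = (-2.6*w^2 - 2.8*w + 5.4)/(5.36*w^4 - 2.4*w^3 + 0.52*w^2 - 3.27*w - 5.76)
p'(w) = (-5.2*w - 2.8)/(5.36*w^4 - 2.4*w^3 + 0.52*w^2 - 3.27*w - 5.76) + (-2.6*w^2 - 2.8*w + 5.4)*(-21.44*w^3 + 7.2*w^2 - 1.04*w + 3.27)/(5.36*w^4 - 2.4*w^3 + 0.52*w^2 - 3.27*w - 5.76)^2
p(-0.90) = 2.03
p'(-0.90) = 18.77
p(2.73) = -0.09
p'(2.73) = 0.07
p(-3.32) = -0.02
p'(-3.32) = -0.00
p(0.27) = -0.67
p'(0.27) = 0.95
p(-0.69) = -4.86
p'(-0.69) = 55.52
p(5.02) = -0.02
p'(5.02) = 0.01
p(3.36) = -0.06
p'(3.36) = 0.04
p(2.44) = -0.12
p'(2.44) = 0.11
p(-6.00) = -0.01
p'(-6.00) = -0.00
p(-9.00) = -0.00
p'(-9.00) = -0.00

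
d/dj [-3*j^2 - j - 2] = -6*j - 1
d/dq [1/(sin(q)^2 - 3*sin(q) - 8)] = (3 - 2*sin(q))*cos(q)/(3*sin(q) + cos(q)^2 + 7)^2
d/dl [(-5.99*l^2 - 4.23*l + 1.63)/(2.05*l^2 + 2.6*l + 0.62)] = (-6.9025*l^2 - 14.1106*l - 6.8606)/(4.2025*l^4 + 10.66*l^3 + 9.302*l^2 + 3.224*l + 0.3844)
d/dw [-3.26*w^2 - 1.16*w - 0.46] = -6.52*w - 1.16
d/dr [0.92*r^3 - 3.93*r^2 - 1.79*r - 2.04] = 2.76*r^2 - 7.86*r - 1.79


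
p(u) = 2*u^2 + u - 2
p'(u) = 4*u + 1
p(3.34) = 23.65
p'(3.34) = 14.36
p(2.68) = 15.04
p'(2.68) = 11.72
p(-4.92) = 41.49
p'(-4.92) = -18.68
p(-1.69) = 2.02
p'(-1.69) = -5.76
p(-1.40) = 0.52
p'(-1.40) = -4.60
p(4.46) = 42.24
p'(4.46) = 18.84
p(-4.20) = 29.08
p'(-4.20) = -15.80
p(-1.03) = -0.91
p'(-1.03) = -3.12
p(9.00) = 169.00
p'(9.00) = 37.00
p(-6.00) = 64.00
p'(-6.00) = -23.00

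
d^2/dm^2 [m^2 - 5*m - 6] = 2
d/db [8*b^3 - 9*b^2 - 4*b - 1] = 24*b^2 - 18*b - 4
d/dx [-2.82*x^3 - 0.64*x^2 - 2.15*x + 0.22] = -8.46*x^2 - 1.28*x - 2.15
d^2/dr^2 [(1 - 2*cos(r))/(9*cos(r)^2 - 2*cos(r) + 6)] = 4*(-729*(1 - cos(2*r))^2*cos(r) + 144*(1 - cos(2*r))^2 + 339*cos(r) - 146*cos(2*r) - 189*cos(3*r) + 162*cos(5*r) - 426)/(4*cos(r) - 9*cos(2*r) - 21)^3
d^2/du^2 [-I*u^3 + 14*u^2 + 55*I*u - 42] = -6*I*u + 28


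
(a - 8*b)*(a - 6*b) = a^2 - 14*a*b + 48*b^2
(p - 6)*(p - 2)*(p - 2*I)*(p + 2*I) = p^4 - 8*p^3 + 16*p^2 - 32*p + 48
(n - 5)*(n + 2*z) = n^2 + 2*n*z - 5*n - 10*z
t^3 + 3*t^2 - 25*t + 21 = (t - 3)*(t - 1)*(t + 7)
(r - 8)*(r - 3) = r^2 - 11*r + 24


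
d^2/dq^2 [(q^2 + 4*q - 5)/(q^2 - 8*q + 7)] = 24/(q^3 - 21*q^2 + 147*q - 343)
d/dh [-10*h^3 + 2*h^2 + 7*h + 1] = -30*h^2 + 4*h + 7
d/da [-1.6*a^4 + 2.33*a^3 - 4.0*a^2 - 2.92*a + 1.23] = -6.4*a^3 + 6.99*a^2 - 8.0*a - 2.92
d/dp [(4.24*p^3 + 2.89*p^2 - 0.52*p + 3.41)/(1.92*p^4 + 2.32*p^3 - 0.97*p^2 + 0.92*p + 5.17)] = (-8.1408*p^6 - 11.0976*p^5 - 7.8224*p^4 - 15.9744*p^3 + 44.1832*p^2 + 36.498*p - 5.8256)/(3.6864*p^8 + 8.9088*p^7 + 1.6576*p^6 - 0.968*p^5 + 25.0625*p^4 + 22.204*p^3 - 9.1834*p^2 + 9.5128*p + 26.7289)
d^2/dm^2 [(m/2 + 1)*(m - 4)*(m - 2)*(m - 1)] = 3*m*(2*m - 5)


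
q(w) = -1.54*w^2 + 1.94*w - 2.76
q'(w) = 1.94 - 3.08*w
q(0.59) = -2.15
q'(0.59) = 0.12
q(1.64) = -3.72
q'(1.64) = -3.11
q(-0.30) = -3.48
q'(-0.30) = 2.86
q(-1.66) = -10.22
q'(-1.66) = 7.05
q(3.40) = -13.97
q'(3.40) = -8.53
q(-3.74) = -31.56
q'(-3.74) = 13.46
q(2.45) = -7.25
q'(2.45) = -5.61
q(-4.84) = -48.23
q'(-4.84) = 16.85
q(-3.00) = -22.44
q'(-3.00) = 11.18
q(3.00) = -10.80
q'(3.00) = -7.30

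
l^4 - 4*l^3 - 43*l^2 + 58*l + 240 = (l - 8)*(l - 3)*(l + 2)*(l + 5)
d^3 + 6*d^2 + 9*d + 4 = (d + 1)^2*(d + 4)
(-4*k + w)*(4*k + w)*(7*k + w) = -112*k^3 - 16*k^2*w + 7*k*w^2 + w^3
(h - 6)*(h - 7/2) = h^2 - 19*h/2 + 21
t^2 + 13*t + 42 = (t + 6)*(t + 7)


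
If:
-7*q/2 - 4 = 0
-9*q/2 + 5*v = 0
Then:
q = -8/7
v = -36/35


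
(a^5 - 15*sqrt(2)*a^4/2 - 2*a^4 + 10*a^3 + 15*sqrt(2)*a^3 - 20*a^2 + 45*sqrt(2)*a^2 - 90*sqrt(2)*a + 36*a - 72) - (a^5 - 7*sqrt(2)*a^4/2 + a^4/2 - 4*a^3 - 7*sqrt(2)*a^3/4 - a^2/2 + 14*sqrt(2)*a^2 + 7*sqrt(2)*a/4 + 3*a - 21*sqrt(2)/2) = -4*sqrt(2)*a^4 - 5*a^4/2 + 14*a^3 + 67*sqrt(2)*a^3/4 - 39*a^2/2 + 31*sqrt(2)*a^2 - 367*sqrt(2)*a/4 + 33*a - 72 + 21*sqrt(2)/2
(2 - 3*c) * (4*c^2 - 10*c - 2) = -12*c^3 + 38*c^2 - 14*c - 4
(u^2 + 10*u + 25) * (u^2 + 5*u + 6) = u^4 + 15*u^3 + 81*u^2 + 185*u + 150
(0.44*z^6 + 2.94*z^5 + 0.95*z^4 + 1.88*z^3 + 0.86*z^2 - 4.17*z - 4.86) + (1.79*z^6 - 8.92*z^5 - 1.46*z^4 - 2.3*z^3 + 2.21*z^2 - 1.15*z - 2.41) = 2.23*z^6 - 5.98*z^5 - 0.51*z^4 - 0.42*z^3 + 3.07*z^2 - 5.32*z - 7.27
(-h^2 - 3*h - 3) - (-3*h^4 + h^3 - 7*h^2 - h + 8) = 3*h^4 - h^3 + 6*h^2 - 2*h - 11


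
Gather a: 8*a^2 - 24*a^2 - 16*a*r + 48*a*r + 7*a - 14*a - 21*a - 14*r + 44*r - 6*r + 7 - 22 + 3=-16*a^2 + a*(32*r - 28) + 24*r - 12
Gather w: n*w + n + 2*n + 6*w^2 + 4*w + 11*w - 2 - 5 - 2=3*n + 6*w^2 + w*(n + 15) - 9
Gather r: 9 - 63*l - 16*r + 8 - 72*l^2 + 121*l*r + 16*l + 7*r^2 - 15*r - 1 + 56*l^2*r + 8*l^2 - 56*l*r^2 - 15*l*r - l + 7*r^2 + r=-64*l^2 - 48*l + r^2*(14 - 56*l) + r*(56*l^2 + 106*l - 30) + 16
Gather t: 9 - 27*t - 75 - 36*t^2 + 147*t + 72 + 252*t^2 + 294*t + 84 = 216*t^2 + 414*t + 90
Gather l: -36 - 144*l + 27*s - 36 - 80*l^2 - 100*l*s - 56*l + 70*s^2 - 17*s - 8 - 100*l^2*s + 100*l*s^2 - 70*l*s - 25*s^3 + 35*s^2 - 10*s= l^2*(-100*s - 80) + l*(100*s^2 - 170*s - 200) - 25*s^3 + 105*s^2 - 80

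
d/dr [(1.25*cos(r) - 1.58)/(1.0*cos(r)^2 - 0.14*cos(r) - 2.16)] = (1.25*cos(r)^2 - 3.16*cos(r) + 2.9212)*sin(r)/(1.0*cos(r)^4 - 0.28*cos(r)^3 - 4.3004*cos(r)^2 + 0.6048*cos(r) + 4.6656)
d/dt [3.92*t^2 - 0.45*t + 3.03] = 7.84*t - 0.45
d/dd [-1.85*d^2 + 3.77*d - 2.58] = 3.77 - 3.7*d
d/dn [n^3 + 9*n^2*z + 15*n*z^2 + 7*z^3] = 3*n^2 + 18*n*z + 15*z^2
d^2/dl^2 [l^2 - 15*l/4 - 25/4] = 2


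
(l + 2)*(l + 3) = l^2 + 5*l + 6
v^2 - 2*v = v*(v - 2)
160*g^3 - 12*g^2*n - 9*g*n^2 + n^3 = (-8*g + n)*(-5*g + n)*(4*g + n)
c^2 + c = c*(c + 1)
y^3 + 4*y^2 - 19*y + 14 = (y - 2)*(y - 1)*(y + 7)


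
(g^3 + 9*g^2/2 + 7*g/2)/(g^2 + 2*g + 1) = g*(2*g + 7)/(2*(g + 1))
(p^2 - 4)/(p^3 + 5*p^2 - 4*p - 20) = 1/(p + 5)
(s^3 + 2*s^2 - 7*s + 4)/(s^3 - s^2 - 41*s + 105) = (s^3 + 2*s^2 - 7*s + 4)/(s^3 - s^2 - 41*s + 105)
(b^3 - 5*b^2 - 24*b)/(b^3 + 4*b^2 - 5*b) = (b^2 - 5*b - 24)/(b^2 + 4*b - 5)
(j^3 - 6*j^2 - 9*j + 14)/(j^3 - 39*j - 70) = (j - 1)/(j + 5)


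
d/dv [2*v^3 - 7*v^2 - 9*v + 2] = 6*v^2 - 14*v - 9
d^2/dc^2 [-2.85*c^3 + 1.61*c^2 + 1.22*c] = 3.22 - 17.1*c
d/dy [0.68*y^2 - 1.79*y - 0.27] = 1.36*y - 1.79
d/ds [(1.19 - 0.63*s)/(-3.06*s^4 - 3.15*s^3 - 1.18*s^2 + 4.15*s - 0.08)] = (-5.7834*s^4 + 10.5966*s^3 + 10.5021*s^2 + 2.8084*s - 4.8881)/(9.3636*s^8 + 19.278*s^7 + 17.1441*s^6 - 17.964*s^5 - 24.263*s^4 - 9.29*s^3 + 17.4113*s^2 - 0.664*s + 0.0064)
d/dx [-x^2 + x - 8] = 1 - 2*x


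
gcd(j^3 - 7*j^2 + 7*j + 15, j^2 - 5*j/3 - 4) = j - 3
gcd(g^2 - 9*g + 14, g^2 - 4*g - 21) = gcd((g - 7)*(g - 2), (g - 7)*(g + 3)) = g - 7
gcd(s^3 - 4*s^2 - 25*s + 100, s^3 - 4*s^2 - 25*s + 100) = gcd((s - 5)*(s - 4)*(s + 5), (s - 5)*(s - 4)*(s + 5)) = s^3 - 4*s^2 - 25*s + 100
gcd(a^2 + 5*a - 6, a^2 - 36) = a + 6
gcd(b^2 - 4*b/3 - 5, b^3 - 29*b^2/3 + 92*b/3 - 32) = b - 3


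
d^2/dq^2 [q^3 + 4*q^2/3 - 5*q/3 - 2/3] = 6*q + 8/3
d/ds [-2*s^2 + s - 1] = 1 - 4*s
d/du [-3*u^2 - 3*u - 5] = -6*u - 3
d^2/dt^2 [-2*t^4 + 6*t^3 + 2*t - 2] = 12*t*(3 - 2*t)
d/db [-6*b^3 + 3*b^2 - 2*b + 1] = -18*b^2 + 6*b - 2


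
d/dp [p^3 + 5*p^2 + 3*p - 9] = 3*p^2 + 10*p + 3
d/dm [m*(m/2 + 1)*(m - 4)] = 3*m^2/2 - 2*m - 4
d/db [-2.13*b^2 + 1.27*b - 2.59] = 1.27 - 4.26*b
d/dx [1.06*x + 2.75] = 1.06000000000000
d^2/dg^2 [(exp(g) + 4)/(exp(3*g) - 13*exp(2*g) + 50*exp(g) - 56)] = (4*exp(6*g) - 3*exp(5*g) - 603*exp(4*g) + 4482*exp(3*g) - 10152*exp(2*g) + 1152*exp(g) + 14336)*exp(g)/(exp(9*g) - 39*exp(8*g) + 657*exp(7*g) - 6265*exp(6*g) + 37218*exp(5*g) - 142692*exp(4*g) + 352808*exp(3*g) - 542304*exp(2*g) + 470400*exp(g) - 175616)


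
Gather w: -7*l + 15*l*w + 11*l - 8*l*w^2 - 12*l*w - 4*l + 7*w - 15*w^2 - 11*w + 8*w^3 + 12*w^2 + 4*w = 3*l*w + 8*w^3 + w^2*(-8*l - 3)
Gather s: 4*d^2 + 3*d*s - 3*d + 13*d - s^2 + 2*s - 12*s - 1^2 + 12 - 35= 4*d^2 + 10*d - s^2 + s*(3*d - 10) - 24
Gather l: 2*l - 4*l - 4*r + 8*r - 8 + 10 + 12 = -2*l + 4*r + 14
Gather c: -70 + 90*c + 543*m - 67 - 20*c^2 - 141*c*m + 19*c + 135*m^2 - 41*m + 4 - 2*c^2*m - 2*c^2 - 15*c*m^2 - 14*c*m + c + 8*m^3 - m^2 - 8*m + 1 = c^2*(-2*m - 22) + c*(-15*m^2 - 155*m + 110) + 8*m^3 + 134*m^2 + 494*m - 132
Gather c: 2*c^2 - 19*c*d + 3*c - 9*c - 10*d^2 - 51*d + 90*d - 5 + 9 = 2*c^2 + c*(-19*d - 6) - 10*d^2 + 39*d + 4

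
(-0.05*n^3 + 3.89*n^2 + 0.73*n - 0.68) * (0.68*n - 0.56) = -0.034*n^4 + 2.6732*n^3 - 1.682*n^2 - 0.8712*n + 0.3808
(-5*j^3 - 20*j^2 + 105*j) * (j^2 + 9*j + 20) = -5*j^5 - 65*j^4 - 175*j^3 + 545*j^2 + 2100*j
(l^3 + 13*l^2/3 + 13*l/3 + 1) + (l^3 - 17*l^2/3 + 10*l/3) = 2*l^3 - 4*l^2/3 + 23*l/3 + 1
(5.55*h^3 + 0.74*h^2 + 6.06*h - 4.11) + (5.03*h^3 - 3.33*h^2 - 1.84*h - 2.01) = 10.58*h^3 - 2.59*h^2 + 4.22*h - 6.12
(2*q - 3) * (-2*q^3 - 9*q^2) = -4*q^4 - 12*q^3 + 27*q^2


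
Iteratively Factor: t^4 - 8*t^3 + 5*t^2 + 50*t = (t + 2)*(t^3 - 10*t^2 + 25*t) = (t - 5)*(t + 2)*(t^2 - 5*t) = (t - 5)^2*(t + 2)*(t)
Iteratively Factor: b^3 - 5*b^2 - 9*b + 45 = (b - 3)*(b^2 - 2*b - 15) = (b - 3)*(b + 3)*(b - 5)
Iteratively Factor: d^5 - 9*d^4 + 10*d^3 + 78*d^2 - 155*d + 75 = (d - 5)*(d^4 - 4*d^3 - 10*d^2 + 28*d - 15) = (d - 5)*(d - 1)*(d^3 - 3*d^2 - 13*d + 15) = (d - 5)^2*(d - 1)*(d^2 + 2*d - 3) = (d - 5)^2*(d - 1)^2*(d + 3)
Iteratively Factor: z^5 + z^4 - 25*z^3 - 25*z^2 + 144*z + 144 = (z - 3)*(z^4 + 4*z^3 - 13*z^2 - 64*z - 48) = (z - 3)*(z + 3)*(z^3 + z^2 - 16*z - 16) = (z - 3)*(z + 3)*(z + 4)*(z^2 - 3*z - 4) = (z - 4)*(z - 3)*(z + 3)*(z + 4)*(z + 1)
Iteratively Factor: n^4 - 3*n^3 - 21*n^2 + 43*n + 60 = (n + 4)*(n^3 - 7*n^2 + 7*n + 15) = (n - 3)*(n + 4)*(n^2 - 4*n - 5) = (n - 3)*(n + 1)*(n + 4)*(n - 5)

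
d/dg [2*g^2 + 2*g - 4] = 4*g + 2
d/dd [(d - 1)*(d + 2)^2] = 3*d*(d + 2)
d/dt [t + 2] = 1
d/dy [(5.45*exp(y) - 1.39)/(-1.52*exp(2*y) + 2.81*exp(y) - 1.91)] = (8.284*exp(2*y) - 4.2256*exp(y) - 6.5036)*exp(y)/(2.3104*exp(4*y) - 8.5424*exp(3*y) + 13.7025*exp(2*y) - 10.7342*exp(y) + 3.6481)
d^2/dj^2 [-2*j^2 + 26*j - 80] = -4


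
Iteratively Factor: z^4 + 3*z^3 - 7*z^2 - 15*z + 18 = (z + 3)*(z^3 - 7*z + 6) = (z - 1)*(z + 3)*(z^2 + z - 6) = (z - 2)*(z - 1)*(z + 3)*(z + 3)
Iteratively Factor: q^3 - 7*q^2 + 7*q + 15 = (q + 1)*(q^2 - 8*q + 15) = (q - 5)*(q + 1)*(q - 3)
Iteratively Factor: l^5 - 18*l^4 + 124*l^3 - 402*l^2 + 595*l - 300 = (l - 3)*(l^4 - 15*l^3 + 79*l^2 - 165*l + 100) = (l - 5)*(l - 3)*(l^3 - 10*l^2 + 29*l - 20) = (l - 5)*(l - 3)*(l - 1)*(l^2 - 9*l + 20) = (l - 5)^2*(l - 3)*(l - 1)*(l - 4)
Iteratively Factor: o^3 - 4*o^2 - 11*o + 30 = (o - 2)*(o^2 - 2*o - 15) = (o - 2)*(o + 3)*(o - 5)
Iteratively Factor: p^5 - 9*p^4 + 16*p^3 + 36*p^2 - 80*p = (p)*(p^4 - 9*p^3 + 16*p^2 + 36*p - 80) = p*(p - 2)*(p^3 - 7*p^2 + 2*p + 40) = p*(p - 2)*(p + 2)*(p^2 - 9*p + 20) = p*(p - 4)*(p - 2)*(p + 2)*(p - 5)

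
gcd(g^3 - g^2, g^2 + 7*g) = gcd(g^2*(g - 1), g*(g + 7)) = g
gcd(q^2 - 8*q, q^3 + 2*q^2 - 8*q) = q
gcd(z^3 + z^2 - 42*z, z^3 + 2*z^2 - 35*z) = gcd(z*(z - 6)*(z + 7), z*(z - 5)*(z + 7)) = z^2 + 7*z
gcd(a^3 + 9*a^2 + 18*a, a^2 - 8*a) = a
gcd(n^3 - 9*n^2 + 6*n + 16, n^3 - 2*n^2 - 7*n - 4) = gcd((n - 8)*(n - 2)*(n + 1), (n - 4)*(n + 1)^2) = n + 1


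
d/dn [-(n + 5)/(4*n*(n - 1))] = (n^2 + 10*n - 5)/(4*n^2*(n^2 - 2*n + 1))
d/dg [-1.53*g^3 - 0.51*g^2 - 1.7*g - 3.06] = -4.59*g^2 - 1.02*g - 1.7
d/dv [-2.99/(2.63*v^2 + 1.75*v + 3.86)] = (15.7274*v + 5.2325)/(2.63*v^2 + 1.75*v + 3.86)^2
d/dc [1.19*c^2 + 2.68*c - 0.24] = 2.38*c + 2.68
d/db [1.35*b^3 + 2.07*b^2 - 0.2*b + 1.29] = 4.05*b^2 + 4.14*b - 0.2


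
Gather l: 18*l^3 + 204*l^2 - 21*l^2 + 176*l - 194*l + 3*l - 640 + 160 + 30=18*l^3 + 183*l^2 - 15*l - 450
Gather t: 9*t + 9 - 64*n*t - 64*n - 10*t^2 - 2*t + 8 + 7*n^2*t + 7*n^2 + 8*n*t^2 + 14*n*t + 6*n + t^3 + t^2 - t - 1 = 7*n^2 - 58*n + t^3 + t^2*(8*n - 9) + t*(7*n^2 - 50*n + 6) + 16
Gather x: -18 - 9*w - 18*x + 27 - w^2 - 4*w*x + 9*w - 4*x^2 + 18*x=-w^2 - 4*w*x - 4*x^2 + 9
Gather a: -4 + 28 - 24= 0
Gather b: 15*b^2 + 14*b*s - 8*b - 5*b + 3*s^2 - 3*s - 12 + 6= 15*b^2 + b*(14*s - 13) + 3*s^2 - 3*s - 6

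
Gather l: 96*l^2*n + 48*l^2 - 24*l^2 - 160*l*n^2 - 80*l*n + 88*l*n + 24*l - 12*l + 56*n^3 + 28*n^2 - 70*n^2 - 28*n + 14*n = l^2*(96*n + 24) + l*(-160*n^2 + 8*n + 12) + 56*n^3 - 42*n^2 - 14*n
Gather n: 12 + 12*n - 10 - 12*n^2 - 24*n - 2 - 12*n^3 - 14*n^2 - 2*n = -12*n^3 - 26*n^2 - 14*n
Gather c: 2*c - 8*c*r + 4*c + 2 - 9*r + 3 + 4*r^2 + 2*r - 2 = c*(6 - 8*r) + 4*r^2 - 7*r + 3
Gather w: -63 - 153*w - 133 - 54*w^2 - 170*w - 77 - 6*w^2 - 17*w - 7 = -60*w^2 - 340*w - 280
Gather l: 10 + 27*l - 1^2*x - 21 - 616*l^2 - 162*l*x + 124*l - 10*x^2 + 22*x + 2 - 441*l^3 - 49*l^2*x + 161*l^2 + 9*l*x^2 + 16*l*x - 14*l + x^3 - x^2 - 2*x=-441*l^3 + l^2*(-49*x - 455) + l*(9*x^2 - 146*x + 137) + x^3 - 11*x^2 + 19*x - 9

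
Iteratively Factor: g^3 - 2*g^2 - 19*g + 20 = (g - 5)*(g^2 + 3*g - 4) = (g - 5)*(g + 4)*(g - 1)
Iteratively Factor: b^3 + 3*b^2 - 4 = (b + 2)*(b^2 + b - 2) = (b + 2)^2*(b - 1)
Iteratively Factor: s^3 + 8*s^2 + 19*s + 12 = (s + 4)*(s^2 + 4*s + 3) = (s + 1)*(s + 4)*(s + 3)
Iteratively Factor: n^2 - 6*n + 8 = (n - 2)*(n - 4)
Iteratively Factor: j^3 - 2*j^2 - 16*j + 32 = (j - 2)*(j^2 - 16) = (j - 2)*(j + 4)*(j - 4)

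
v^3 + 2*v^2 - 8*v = v*(v - 2)*(v + 4)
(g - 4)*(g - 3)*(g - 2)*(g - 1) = g^4 - 10*g^3 + 35*g^2 - 50*g + 24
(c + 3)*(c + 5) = c^2 + 8*c + 15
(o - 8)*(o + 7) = o^2 - o - 56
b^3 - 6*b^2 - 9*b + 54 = (b - 6)*(b - 3)*(b + 3)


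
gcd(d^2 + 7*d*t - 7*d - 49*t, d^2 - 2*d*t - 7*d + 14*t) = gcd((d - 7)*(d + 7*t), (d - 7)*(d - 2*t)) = d - 7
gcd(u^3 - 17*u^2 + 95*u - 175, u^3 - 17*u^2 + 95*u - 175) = u^3 - 17*u^2 + 95*u - 175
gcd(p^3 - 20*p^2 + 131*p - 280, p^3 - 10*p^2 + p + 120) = p^2 - 13*p + 40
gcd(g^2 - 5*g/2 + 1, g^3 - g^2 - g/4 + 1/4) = g - 1/2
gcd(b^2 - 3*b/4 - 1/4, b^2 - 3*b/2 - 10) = 1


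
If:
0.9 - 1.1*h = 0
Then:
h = 0.82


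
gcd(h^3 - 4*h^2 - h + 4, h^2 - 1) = h^2 - 1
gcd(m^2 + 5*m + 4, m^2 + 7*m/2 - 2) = m + 4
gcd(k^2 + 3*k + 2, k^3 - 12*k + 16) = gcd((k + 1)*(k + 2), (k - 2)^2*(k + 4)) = 1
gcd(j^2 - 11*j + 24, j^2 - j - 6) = j - 3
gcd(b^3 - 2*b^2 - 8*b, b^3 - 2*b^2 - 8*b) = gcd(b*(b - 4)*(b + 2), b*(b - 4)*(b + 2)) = b^3 - 2*b^2 - 8*b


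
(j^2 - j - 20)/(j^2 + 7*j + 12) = (j - 5)/(j + 3)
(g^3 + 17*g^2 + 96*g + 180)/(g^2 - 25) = (g^2 + 12*g + 36)/(g - 5)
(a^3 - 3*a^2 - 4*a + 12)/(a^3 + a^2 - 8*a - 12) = (a - 2)/(a + 2)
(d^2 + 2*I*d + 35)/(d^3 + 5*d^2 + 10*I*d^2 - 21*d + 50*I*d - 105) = (d - 5*I)/(d^2 + d*(5 + 3*I) + 15*I)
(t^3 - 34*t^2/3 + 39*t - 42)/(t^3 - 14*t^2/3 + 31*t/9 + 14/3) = 3*(t - 6)/(3*t + 2)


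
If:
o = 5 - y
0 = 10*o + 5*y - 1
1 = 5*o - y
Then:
No Solution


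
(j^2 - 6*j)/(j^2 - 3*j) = (j - 6)/(j - 3)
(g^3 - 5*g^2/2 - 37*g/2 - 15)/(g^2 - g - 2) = (g^2 - 7*g/2 - 15)/(g - 2)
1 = 1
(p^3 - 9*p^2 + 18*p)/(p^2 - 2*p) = (p^2 - 9*p + 18)/(p - 2)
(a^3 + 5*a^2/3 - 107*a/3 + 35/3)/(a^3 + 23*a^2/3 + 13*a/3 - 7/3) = (a - 5)/(a + 1)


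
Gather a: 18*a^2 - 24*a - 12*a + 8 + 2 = 18*a^2 - 36*a + 10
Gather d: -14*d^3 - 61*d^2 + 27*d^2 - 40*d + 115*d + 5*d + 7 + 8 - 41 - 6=-14*d^3 - 34*d^2 + 80*d - 32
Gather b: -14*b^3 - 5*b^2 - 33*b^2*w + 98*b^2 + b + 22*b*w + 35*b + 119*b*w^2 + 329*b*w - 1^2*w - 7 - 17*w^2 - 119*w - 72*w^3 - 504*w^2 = -14*b^3 + b^2*(93 - 33*w) + b*(119*w^2 + 351*w + 36) - 72*w^3 - 521*w^2 - 120*w - 7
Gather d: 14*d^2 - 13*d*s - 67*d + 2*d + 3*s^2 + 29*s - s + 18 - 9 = 14*d^2 + d*(-13*s - 65) + 3*s^2 + 28*s + 9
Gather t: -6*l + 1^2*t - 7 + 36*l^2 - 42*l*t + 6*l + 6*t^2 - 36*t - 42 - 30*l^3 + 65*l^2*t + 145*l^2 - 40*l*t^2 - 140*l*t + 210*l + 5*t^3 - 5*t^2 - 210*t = -30*l^3 + 181*l^2 + 210*l + 5*t^3 + t^2*(1 - 40*l) + t*(65*l^2 - 182*l - 245) - 49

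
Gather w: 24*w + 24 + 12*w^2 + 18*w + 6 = 12*w^2 + 42*w + 30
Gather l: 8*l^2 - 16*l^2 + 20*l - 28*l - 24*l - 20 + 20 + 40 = -8*l^2 - 32*l + 40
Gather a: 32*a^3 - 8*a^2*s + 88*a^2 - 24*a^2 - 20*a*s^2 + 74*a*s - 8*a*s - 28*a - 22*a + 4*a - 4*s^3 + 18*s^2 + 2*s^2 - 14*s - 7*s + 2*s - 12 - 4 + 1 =32*a^3 + a^2*(64 - 8*s) + a*(-20*s^2 + 66*s - 46) - 4*s^3 + 20*s^2 - 19*s - 15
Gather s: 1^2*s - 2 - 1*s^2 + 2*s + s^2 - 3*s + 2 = 0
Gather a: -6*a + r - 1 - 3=-6*a + r - 4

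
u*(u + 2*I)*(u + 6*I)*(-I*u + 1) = -I*u^4 + 9*u^3 + 20*I*u^2 - 12*u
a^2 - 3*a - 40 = (a - 8)*(a + 5)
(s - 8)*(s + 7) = s^2 - s - 56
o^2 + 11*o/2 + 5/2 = (o + 1/2)*(o + 5)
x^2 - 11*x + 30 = (x - 6)*(x - 5)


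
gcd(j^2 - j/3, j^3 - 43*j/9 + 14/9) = j - 1/3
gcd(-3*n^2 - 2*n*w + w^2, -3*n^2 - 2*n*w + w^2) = -3*n^2 - 2*n*w + w^2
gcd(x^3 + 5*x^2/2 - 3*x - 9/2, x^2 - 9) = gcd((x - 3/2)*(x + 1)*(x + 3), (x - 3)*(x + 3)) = x + 3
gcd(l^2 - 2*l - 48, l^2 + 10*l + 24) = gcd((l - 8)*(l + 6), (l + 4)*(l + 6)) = l + 6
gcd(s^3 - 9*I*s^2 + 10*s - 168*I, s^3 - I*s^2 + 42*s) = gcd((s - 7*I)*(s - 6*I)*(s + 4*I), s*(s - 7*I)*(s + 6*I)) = s - 7*I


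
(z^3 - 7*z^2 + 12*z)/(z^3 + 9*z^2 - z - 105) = z*(z - 4)/(z^2 + 12*z + 35)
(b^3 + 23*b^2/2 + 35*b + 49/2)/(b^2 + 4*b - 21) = (2*b^2 + 9*b + 7)/(2*(b - 3))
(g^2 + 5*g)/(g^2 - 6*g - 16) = g*(g + 5)/(g^2 - 6*g - 16)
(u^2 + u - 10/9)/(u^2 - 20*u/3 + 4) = (u + 5/3)/(u - 6)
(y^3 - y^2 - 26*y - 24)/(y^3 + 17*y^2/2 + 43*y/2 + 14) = 2*(y - 6)/(2*y + 7)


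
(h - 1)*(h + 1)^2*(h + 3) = h^4 + 4*h^3 + 2*h^2 - 4*h - 3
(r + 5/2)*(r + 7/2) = r^2 + 6*r + 35/4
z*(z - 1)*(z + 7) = z^3 + 6*z^2 - 7*z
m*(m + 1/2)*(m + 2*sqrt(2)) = m^3 + m^2/2 + 2*sqrt(2)*m^2 + sqrt(2)*m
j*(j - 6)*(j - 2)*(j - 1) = j^4 - 9*j^3 + 20*j^2 - 12*j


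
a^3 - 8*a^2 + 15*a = a*(a - 5)*(a - 3)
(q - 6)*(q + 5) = q^2 - q - 30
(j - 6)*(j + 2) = j^2 - 4*j - 12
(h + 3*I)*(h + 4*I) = h^2 + 7*I*h - 12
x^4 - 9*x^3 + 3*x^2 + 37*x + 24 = (x - 8)*(x - 3)*(x + 1)^2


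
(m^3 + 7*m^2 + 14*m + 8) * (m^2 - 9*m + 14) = m^5 - 2*m^4 - 35*m^3 - 20*m^2 + 124*m + 112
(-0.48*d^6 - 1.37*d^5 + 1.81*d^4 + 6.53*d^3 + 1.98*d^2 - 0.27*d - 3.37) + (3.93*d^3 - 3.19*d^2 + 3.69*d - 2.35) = -0.48*d^6 - 1.37*d^5 + 1.81*d^4 + 10.46*d^3 - 1.21*d^2 + 3.42*d - 5.72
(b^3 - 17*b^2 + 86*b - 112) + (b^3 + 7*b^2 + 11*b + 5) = 2*b^3 - 10*b^2 + 97*b - 107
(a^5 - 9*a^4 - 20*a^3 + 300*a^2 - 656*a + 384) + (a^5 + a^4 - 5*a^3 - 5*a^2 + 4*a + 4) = 2*a^5 - 8*a^4 - 25*a^3 + 295*a^2 - 652*a + 388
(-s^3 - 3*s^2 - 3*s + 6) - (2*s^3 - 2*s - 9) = -3*s^3 - 3*s^2 - s + 15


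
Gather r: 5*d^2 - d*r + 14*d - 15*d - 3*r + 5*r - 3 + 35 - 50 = 5*d^2 - d + r*(2 - d) - 18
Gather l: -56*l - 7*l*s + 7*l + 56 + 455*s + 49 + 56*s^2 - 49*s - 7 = l*(-7*s - 49) + 56*s^2 + 406*s + 98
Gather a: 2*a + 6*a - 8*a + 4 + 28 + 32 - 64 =0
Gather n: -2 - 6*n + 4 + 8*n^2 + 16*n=8*n^2 + 10*n + 2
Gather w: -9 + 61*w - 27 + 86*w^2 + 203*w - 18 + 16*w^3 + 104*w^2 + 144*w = 16*w^3 + 190*w^2 + 408*w - 54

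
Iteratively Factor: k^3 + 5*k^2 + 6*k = (k + 3)*(k^2 + 2*k) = k*(k + 3)*(k + 2)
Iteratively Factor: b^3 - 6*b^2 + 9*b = (b - 3)*(b^2 - 3*b) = b*(b - 3)*(b - 3)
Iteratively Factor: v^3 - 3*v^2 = (v - 3)*(v^2) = v*(v - 3)*(v)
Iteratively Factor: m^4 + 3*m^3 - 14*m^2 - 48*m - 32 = (m + 2)*(m^3 + m^2 - 16*m - 16) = (m + 2)*(m + 4)*(m^2 - 3*m - 4) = (m - 4)*(m + 2)*(m + 4)*(m + 1)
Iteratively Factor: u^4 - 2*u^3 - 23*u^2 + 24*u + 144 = (u + 3)*(u^3 - 5*u^2 - 8*u + 48) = (u - 4)*(u + 3)*(u^2 - u - 12) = (u - 4)*(u + 3)^2*(u - 4)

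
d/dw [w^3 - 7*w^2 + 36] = w*(3*w - 14)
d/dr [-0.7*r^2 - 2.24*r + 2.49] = -1.4*r - 2.24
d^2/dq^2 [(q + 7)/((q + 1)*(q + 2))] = 2*(q^3 + 21*q^2 + 57*q + 43)/(q^6 + 9*q^5 + 33*q^4 + 63*q^3 + 66*q^2 + 36*q + 8)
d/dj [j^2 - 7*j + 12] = 2*j - 7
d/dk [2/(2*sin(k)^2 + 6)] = -4*sin(2*k)/(cos(2*k) - 7)^2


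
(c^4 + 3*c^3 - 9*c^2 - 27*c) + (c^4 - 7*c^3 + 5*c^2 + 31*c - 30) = 2*c^4 - 4*c^3 - 4*c^2 + 4*c - 30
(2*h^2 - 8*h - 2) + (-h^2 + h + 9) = h^2 - 7*h + 7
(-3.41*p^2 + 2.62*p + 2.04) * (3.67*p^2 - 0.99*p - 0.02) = -12.5147*p^4 + 12.9913*p^3 + 4.9612*p^2 - 2.072*p - 0.0408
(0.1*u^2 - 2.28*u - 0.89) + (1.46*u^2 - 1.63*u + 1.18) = 1.56*u^2 - 3.91*u + 0.29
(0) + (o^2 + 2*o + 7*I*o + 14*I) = o^2 + 2*o + 7*I*o + 14*I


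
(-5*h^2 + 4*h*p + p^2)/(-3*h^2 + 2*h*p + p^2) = (5*h + p)/(3*h + p)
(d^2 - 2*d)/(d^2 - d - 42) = d*(2 - d)/(-d^2 + d + 42)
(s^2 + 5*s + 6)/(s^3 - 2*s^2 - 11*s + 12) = (s + 2)/(s^2 - 5*s + 4)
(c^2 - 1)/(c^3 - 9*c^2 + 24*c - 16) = (c + 1)/(c^2 - 8*c + 16)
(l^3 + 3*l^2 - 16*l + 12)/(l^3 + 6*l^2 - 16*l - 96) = (l^2 - 3*l + 2)/(l^2 - 16)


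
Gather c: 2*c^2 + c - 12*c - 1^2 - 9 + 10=2*c^2 - 11*c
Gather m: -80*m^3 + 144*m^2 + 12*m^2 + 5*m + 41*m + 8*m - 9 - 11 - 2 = -80*m^3 + 156*m^2 + 54*m - 22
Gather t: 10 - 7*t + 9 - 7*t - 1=18 - 14*t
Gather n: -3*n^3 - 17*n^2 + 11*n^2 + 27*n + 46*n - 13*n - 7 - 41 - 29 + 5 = -3*n^3 - 6*n^2 + 60*n - 72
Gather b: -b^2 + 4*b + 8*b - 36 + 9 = -b^2 + 12*b - 27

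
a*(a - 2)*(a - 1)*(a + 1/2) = a^4 - 5*a^3/2 + a^2/2 + a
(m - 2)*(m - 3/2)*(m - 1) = m^3 - 9*m^2/2 + 13*m/2 - 3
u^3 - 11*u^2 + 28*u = u*(u - 7)*(u - 4)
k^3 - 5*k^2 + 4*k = k*(k - 4)*(k - 1)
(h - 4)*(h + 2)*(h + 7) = h^3 + 5*h^2 - 22*h - 56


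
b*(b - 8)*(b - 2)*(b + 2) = b^4 - 8*b^3 - 4*b^2 + 32*b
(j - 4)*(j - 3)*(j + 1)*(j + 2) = j^4 - 4*j^3 - 7*j^2 + 22*j + 24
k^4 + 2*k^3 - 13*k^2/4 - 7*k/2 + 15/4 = (k - 1)^2*(k + 3/2)*(k + 5/2)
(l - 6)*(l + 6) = l^2 - 36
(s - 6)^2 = s^2 - 12*s + 36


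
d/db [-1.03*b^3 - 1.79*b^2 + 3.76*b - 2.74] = -3.09*b^2 - 3.58*b + 3.76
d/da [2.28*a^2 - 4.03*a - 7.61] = 4.56*a - 4.03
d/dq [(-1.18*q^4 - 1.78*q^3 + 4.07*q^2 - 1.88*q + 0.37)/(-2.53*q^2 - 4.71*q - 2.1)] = (5.9708*q^5 + 21.1768*q^4 + 26.6796*q^3 - 12.7121*q^2 - 15.2218*q + 5.6907)/(6.4009*q^4 + 23.8326*q^3 + 32.8101*q^2 + 19.782*q + 4.41)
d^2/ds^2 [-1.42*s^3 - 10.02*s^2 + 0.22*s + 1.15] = -8.52*s - 20.04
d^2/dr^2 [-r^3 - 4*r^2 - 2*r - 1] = -6*r - 8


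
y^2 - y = y*(y - 1)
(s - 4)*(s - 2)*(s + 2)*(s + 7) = s^4 + 3*s^3 - 32*s^2 - 12*s + 112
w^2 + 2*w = w*(w + 2)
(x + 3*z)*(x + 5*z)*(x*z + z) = x^3*z + 8*x^2*z^2 + x^2*z + 15*x*z^3 + 8*x*z^2 + 15*z^3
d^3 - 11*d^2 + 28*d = d*(d - 7)*(d - 4)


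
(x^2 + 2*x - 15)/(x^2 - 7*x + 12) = (x + 5)/(x - 4)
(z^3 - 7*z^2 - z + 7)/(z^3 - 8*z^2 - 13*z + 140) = (z^2 - 1)/(z^2 - z - 20)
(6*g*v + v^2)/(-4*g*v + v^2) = (6*g + v)/(-4*g + v)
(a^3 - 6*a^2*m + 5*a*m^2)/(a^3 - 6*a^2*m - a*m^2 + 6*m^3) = a*(a - 5*m)/(a^2 - 5*a*m - 6*m^2)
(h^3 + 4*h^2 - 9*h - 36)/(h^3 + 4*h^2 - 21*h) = (h^2 + 7*h + 12)/(h*(h + 7))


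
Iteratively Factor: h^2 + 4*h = (h + 4)*(h)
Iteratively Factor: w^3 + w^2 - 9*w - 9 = (w + 3)*(w^2 - 2*w - 3) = (w + 1)*(w + 3)*(w - 3)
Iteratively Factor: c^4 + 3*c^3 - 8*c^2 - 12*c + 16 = (c - 1)*(c^3 + 4*c^2 - 4*c - 16) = (c - 2)*(c - 1)*(c^2 + 6*c + 8) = (c - 2)*(c - 1)*(c + 2)*(c + 4)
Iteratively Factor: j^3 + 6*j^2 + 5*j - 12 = (j + 4)*(j^2 + 2*j - 3) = (j - 1)*(j + 4)*(j + 3)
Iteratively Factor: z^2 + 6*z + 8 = (z + 4)*(z + 2)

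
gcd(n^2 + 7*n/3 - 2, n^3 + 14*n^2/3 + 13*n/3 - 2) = n + 3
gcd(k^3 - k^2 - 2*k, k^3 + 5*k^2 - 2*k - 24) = k - 2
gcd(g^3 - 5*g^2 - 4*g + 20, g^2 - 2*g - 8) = g + 2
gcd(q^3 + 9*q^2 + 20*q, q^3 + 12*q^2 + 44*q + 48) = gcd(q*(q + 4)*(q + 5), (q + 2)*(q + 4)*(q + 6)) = q + 4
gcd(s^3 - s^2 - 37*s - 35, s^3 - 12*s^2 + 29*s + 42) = s^2 - 6*s - 7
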